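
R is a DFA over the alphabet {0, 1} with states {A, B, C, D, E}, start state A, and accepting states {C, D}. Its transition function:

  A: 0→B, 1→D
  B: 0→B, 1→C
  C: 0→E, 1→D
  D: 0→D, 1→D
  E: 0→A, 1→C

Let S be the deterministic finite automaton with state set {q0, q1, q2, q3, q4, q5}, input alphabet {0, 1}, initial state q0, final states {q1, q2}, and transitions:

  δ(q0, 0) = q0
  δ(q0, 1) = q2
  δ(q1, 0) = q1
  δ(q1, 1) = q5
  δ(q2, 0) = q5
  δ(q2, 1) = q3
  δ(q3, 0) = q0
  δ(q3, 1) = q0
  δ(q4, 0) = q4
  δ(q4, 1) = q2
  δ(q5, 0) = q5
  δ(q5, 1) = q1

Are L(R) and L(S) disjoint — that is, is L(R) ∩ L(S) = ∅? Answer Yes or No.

The string 1 is accepted by both R and S.
Hence L(R) ∩ L(S) ≠ ∅.

No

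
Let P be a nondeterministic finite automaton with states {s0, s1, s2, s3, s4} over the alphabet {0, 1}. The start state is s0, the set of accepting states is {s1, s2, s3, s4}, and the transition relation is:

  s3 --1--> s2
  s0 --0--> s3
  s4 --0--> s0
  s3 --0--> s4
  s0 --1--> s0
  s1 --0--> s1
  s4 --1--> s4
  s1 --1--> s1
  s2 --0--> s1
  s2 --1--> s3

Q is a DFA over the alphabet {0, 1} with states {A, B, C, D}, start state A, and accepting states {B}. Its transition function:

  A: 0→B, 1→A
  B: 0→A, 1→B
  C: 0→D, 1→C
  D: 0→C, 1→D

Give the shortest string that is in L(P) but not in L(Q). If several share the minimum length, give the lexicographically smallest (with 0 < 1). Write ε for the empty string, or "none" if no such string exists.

The string 00 is accepted by P but not by Q.
No shorter string lies in the difference, and 00 is the lexicographically first length-2 string in L(P) \ L(Q).

00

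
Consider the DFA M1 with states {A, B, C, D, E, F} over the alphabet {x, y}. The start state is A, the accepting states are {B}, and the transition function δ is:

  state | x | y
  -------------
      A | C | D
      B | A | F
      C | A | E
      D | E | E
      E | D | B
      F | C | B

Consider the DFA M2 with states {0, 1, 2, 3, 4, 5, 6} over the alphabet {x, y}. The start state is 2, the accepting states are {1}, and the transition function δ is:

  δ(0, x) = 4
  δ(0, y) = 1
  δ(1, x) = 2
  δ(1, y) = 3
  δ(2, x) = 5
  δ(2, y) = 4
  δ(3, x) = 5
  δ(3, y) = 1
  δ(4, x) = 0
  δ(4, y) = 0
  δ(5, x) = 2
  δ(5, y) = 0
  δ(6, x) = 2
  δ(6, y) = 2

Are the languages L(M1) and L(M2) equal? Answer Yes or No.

Yes

Exploring the product automaton M1 × M2 from the start pair (A, 2), following both machines on each input symbol, reaches 6 state pairs: (A, 2), (C, 5), (D, 4), (E, 0), (B, 1), (F, 3).
M1 accepts in {B} and M2 accepts in {1}. In every reachable pair the two components are either both accepting — (B, 1) — or both non-accepting, so no string is accepted by exactly one of the machines: L(M1) \ L(M2) and L(M2) \ L(M1) are both empty.
Hence every string is accepted by M1 iff it is accepted by M2, and the two languages coincide.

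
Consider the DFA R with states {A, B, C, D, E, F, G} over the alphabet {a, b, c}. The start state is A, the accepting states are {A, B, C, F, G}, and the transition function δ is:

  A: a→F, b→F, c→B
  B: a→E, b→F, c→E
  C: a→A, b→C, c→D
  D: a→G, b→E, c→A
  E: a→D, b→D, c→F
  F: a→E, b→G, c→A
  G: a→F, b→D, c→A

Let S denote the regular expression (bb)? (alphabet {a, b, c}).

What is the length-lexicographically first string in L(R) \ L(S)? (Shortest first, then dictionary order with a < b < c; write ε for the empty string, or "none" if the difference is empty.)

The string a is accepted by R but not by S.
No shorter string lies in the difference, and a is the lexicographically first length-1 string in L(R) \ L(S).

a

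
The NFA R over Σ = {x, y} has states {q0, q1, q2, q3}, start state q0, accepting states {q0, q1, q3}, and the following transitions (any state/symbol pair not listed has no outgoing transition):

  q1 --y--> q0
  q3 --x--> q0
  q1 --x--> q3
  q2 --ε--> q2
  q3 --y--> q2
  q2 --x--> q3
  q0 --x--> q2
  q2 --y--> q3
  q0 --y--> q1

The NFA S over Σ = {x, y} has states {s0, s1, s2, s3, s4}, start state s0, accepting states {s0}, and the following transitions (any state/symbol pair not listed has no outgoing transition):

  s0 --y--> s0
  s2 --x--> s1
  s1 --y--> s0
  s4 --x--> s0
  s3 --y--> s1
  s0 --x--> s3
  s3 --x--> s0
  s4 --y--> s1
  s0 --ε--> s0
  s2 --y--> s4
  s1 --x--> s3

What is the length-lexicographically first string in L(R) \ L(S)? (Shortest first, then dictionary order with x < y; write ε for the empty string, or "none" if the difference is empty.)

xy

The string xy is accepted by R but not by S.
No shorter string lies in the difference, and xy is the lexicographically first length-2 string in L(R) \ L(S).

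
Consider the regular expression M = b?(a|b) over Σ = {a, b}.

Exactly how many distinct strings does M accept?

4

The expression has no Kleene star, so L(M) is finite. Expanding the alternatives gives {a, b, ba, bb}.
That is 2 of length 1, 2 of length 2: 4 strings in all.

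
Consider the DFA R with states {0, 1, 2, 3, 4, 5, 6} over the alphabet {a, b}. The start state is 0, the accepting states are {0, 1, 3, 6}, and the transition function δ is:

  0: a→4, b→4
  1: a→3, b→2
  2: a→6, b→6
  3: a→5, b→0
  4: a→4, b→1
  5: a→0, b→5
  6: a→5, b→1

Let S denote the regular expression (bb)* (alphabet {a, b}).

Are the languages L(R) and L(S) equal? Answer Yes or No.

No

The string ab is accepted by R but rejected by S.
So L(R) ≠ L(S).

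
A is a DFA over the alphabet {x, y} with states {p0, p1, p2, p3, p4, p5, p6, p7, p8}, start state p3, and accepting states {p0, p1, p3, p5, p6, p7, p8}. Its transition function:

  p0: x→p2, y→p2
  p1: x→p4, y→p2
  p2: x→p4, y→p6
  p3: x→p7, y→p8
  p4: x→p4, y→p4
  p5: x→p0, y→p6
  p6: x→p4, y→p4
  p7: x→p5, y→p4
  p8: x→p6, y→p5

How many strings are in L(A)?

14

The useful subgraph on states {p0, p2, p3, p5, p6, p7, p8} is acyclic, so L(A) is finite; the longest accepting path visits 6 useful states, giving maximum string length 5.
Counting accepting paths from p3 by length: 1 of length 0, 2 of length 1, 3 of length 2, 4 of length 3, 4 of length 5. Total 14.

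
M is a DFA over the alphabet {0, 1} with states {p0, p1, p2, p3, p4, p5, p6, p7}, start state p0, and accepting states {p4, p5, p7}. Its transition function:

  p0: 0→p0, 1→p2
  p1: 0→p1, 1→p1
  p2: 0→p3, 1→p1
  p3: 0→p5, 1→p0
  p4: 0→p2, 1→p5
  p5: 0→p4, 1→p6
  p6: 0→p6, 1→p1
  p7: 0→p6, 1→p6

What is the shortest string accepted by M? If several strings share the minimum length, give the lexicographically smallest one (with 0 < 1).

A breadth-first search from p0 reaches an accepting state first via the path p0 → p2 → p3 → p5 on input 100.
No string of length < 3 is accepted (BFS exhausts all shorter strings without reaching an accepting state), and 100 is the lexicographically least accepting string of length 3.

100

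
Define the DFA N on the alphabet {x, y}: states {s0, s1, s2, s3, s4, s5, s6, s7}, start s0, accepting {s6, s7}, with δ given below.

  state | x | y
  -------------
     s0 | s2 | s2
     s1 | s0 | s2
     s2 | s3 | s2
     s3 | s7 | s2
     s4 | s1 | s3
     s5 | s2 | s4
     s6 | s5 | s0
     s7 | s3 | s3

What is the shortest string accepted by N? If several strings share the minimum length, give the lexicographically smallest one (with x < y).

A breadth-first search from s0 reaches an accepting state first via the path s0 → s2 → s3 → s7 on input xxx.
No string of length < 3 is accepted (BFS exhausts all shorter strings without reaching an accepting state), and xxx is the lexicographically least accepting string of length 3.

xxx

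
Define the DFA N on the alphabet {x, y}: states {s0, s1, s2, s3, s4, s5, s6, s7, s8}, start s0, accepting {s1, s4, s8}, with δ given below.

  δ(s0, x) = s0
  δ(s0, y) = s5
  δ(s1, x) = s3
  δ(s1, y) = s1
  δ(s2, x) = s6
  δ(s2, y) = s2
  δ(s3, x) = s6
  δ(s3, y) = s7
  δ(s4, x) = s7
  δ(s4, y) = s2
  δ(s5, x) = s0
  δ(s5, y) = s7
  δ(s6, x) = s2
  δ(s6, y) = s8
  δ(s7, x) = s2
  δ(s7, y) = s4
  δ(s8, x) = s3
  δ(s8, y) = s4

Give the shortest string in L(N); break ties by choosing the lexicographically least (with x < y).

yyy

A breadth-first search from s0 reaches an accepting state first via the path s0 → s5 → s7 → s4 on input yyy.
No string of length < 3 is accepted (BFS exhausts all shorter strings without reaching an accepting state), and yyy is the lexicographically least accepting string of length 3.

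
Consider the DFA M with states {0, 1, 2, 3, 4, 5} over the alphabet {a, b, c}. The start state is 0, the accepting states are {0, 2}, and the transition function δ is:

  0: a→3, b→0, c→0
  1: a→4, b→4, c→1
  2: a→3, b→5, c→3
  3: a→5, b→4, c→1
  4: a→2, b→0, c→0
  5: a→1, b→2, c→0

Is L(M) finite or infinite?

infinite

State 0 is reachable from the start and can reach an accepting state, and it lies on the cycle 0 → 0.
Traversing that cycle any number of times yields accepted strings of unbounded length, so the language is infinite.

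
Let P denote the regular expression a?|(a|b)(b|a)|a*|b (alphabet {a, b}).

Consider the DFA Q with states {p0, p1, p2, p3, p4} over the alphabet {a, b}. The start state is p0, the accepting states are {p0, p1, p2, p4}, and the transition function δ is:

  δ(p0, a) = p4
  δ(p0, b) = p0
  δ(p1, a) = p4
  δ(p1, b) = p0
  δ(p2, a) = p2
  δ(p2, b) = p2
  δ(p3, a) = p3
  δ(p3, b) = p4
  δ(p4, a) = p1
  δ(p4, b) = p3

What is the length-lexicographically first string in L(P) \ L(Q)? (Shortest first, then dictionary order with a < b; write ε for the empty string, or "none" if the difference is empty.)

The string ab is accepted by P but not by Q.
No shorter string lies in the difference, and ab is the lexicographically first length-2 string in L(P) \ L(Q).

ab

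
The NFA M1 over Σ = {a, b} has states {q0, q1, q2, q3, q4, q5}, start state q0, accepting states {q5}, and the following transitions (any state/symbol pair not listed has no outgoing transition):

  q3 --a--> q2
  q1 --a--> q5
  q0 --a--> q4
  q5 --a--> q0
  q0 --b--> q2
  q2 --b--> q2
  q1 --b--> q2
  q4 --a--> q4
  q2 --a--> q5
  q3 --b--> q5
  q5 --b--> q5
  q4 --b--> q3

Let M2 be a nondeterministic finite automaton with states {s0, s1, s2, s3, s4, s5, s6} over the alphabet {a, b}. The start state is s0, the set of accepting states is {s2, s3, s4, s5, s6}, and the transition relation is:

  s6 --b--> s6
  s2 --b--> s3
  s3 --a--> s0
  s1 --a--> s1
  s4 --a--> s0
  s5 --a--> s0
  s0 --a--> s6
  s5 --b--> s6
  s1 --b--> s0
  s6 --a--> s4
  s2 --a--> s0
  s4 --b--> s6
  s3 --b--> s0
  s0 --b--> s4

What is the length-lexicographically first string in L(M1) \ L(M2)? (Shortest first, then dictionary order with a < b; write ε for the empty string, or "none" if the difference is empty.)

The string ba is accepted by M1 but not by M2.
No shorter string lies in the difference, and ba is the lexicographically first length-2 string in L(M1) \ L(M2).

ba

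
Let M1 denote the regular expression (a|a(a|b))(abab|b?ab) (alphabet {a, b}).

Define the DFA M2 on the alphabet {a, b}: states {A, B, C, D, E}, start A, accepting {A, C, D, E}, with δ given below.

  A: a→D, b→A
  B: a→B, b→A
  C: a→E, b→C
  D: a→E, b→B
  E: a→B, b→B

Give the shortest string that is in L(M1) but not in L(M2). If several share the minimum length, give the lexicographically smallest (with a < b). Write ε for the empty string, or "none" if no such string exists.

aab

The string aab is accepted by M1 but not by M2.
No shorter string lies in the difference, and aab is the lexicographically first length-3 string in L(M1) \ L(M2).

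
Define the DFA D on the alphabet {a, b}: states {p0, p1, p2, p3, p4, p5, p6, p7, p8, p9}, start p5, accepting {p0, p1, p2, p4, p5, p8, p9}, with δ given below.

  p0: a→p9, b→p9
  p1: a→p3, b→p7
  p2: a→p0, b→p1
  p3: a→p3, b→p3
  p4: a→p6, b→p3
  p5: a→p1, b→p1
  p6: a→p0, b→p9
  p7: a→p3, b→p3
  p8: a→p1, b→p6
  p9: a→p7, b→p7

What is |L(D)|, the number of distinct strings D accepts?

3

The useful subgraph on states {p1, p5} is acyclic, so L(D) is finite; the longest accepting path visits 2 useful states, giving maximum string length 1.
Counting accepting paths from p5 by length: 1 of length 0, 2 of length 1. Total 3.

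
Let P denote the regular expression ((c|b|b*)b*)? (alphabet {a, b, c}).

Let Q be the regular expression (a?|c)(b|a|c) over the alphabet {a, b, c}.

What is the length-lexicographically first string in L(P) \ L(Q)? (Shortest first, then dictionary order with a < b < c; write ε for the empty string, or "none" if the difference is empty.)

The empty string ε is accepted by P but not by Q.
Since ε is the unique shortest string, it is the required witness.

ε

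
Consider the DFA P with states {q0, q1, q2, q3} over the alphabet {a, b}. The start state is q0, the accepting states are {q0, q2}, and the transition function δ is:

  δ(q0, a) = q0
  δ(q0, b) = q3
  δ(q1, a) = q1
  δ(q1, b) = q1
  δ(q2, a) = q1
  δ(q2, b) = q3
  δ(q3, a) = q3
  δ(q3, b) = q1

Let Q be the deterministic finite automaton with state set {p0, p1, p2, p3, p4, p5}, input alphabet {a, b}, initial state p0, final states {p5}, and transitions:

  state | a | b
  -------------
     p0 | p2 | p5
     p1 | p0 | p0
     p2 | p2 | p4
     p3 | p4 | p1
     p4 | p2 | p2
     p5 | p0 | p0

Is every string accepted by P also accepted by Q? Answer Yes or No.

No

The empty string ε is in L(P) but not in L(Q).
So L(P) ⊄ L(Q).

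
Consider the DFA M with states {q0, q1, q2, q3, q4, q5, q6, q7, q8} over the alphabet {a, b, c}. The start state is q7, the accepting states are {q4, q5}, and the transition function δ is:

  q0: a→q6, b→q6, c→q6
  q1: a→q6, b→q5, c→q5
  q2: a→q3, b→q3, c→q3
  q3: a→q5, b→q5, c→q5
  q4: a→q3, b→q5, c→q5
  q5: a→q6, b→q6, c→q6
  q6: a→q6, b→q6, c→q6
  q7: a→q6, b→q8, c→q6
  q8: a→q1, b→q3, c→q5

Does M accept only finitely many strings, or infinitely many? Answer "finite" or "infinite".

finite

The useful states (reachable from q7 and able to reach an accepting state) are {q1, q3, q5, q7, q8}.
Restricted to these states the transition graph has no cycle, so every accepting path has bounded length and L is finite.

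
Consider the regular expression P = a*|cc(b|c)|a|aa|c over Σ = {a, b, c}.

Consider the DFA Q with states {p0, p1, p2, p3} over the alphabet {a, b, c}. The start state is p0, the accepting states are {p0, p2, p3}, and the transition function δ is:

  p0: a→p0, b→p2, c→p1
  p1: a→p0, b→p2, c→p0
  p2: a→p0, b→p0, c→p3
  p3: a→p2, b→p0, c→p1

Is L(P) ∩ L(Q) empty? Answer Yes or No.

No

The empty string ε is accepted by both P and Q.
Hence L(P) ∩ L(Q) ≠ ∅.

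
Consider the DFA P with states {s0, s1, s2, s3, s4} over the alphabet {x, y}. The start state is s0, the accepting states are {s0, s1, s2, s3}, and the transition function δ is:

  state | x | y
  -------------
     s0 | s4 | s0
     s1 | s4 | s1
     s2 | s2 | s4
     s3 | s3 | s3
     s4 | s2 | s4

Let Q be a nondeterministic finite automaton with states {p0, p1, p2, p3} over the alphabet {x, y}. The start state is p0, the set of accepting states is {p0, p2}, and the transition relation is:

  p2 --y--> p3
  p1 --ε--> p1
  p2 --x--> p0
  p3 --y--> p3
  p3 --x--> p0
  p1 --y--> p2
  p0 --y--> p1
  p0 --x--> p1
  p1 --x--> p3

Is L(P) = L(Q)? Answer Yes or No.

No

The string y is accepted by P but rejected by Q.
So L(P) ≠ L(Q).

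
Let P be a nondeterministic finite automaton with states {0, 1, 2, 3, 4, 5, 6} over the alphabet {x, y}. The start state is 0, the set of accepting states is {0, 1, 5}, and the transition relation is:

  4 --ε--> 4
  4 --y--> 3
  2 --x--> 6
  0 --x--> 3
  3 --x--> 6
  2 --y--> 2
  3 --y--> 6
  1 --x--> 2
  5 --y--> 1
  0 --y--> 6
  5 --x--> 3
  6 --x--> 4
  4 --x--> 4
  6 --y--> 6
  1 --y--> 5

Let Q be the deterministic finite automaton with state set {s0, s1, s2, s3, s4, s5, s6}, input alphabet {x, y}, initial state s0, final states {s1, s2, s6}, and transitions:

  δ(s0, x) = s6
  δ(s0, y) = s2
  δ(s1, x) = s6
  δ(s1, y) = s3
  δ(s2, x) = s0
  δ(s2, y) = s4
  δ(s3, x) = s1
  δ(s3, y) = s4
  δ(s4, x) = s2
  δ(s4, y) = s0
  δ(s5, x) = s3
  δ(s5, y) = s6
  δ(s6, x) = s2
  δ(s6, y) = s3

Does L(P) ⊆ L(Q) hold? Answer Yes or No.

No

The empty string ε is in L(P) but not in L(Q).
So L(P) ⊄ L(Q).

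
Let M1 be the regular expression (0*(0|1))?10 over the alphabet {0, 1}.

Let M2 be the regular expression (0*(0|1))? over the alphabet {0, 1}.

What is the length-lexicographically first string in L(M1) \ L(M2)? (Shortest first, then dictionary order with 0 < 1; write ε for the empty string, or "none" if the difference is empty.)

10

The string 10 is accepted by M1 but not by M2.
No shorter string lies in the difference, and 10 is the lexicographically first length-2 string in L(M1) \ L(M2).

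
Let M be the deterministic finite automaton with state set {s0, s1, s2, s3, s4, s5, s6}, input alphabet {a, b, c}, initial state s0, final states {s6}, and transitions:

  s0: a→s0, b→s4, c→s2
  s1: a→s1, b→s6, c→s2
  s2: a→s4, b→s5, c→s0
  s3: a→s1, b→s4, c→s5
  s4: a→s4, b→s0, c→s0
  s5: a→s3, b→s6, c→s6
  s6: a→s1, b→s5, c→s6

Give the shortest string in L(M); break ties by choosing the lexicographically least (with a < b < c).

A breadth-first search from s0 reaches an accepting state first via the path s0 → s2 → s5 → s6 on input cbb.
No string of length < 3 is accepted (BFS exhausts all shorter strings without reaching an accepting state), and cbb is the lexicographically least accepting string of length 3.

cbb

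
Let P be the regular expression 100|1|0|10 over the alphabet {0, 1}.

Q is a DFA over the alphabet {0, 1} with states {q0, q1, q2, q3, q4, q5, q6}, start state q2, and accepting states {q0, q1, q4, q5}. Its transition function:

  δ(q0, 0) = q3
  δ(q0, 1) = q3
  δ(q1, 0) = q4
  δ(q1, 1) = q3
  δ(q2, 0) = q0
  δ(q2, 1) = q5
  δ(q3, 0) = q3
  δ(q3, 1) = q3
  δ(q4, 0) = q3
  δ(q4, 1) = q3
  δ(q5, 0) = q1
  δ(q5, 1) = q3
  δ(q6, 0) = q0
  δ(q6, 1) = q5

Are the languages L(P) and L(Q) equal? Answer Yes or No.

Yes

Converting the expression P to a DFA (subset construction, then merging equivalent states) gives the minimal DFA with states {p0, p1, p2, p3, p4}, start state p0, accepting states {p1, p2, p4} and transitions p0: 0→p1, 1→p2; p1: 0→p3, 1→p3; p2: 0→p4, 1→p3; p3: 0→p3, 1→p3; p4: 0→p1, 1→p3.
Exploring the product automaton P × Q from the start pair (p0, q2), following both machines on each input symbol, reaches 6 state pairs: (p0, q2), (p1, q0), (p2, q5), (p3, q3), (p4, q1), (p1, q4).
P accepts in {p1, p2, p4} and Q accepts in {q0, q1, q4, q5}. In every reachable pair the two components are either both accepting — (p1, q0), (p2, q5), (p4, q1), (p1, q4) — or both non-accepting, so no string is accepted by exactly one of the machines: L(P) \ L(Q) and L(Q) \ L(P) are both empty.
Hence every string is accepted by P iff it is accepted by Q, and the two languages coincide.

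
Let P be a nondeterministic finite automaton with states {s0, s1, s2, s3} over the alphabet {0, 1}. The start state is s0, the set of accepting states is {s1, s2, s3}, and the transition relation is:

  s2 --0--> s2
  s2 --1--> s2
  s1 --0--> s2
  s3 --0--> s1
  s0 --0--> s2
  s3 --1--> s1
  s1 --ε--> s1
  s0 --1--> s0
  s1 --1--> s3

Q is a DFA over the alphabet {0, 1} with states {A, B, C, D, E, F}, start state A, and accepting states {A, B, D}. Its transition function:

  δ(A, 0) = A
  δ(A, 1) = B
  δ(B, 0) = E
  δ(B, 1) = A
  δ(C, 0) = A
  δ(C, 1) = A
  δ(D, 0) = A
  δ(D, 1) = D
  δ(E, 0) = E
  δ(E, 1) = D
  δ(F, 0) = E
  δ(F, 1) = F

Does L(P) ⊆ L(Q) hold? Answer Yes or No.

The string 10 is in L(P) but not in L(Q).
So L(P) ⊄ L(Q).

No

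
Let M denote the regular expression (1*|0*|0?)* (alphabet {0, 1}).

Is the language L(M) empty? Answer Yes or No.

No

The empty string ε matches the expression, so it belongs to L(M).
Since L(M) contains at least one string, it is not empty.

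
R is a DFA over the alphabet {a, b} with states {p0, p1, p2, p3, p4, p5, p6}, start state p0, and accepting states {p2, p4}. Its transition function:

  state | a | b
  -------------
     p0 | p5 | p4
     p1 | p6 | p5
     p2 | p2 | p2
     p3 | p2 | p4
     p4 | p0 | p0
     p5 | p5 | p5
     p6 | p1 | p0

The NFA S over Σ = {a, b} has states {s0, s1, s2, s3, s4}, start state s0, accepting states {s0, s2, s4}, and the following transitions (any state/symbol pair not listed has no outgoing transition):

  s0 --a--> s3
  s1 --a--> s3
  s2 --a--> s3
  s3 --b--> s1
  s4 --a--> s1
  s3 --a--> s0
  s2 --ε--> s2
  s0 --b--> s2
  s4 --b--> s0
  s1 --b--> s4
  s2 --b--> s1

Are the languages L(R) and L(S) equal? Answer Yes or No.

The string bab is accepted by R but rejected by S.
So L(R) ≠ L(S).

No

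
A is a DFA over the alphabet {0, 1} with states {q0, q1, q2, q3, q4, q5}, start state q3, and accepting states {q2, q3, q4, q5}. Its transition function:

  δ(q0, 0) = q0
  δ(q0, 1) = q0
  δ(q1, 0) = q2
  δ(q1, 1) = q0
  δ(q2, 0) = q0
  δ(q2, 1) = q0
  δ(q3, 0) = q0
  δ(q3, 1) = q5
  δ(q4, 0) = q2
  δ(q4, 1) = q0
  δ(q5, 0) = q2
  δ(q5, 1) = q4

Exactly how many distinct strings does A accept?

5

The useful subgraph on states {q2, q3, q4, q5} is acyclic, so L(A) is finite; the longest accepting path visits 4 useful states, giving maximum string length 3.
Counting accepting paths from q3 by length: 1 of length 0, 1 of length 1, 2 of length 2, 1 of length 3. Total 5.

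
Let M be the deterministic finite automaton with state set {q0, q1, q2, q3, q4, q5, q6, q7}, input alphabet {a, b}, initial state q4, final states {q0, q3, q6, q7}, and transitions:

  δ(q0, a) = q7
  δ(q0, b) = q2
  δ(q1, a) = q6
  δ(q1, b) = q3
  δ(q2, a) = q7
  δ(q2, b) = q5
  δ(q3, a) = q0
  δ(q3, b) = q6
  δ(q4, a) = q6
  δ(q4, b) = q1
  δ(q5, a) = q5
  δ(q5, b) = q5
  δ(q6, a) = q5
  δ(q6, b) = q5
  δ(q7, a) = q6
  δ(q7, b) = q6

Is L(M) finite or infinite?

The useful states (reachable from q4 and able to reach an accepting state) are {q0, q1, q2, q3, q4, q6, q7}.
Restricted to these states the transition graph has no cycle, so every accepting path has bounded length and L is finite.

finite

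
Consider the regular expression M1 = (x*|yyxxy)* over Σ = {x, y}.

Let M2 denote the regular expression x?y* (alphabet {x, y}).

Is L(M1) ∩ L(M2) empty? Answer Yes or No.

The empty string ε is accepted by both M1 and M2.
Hence L(M1) ∩ L(M2) ≠ ∅.

No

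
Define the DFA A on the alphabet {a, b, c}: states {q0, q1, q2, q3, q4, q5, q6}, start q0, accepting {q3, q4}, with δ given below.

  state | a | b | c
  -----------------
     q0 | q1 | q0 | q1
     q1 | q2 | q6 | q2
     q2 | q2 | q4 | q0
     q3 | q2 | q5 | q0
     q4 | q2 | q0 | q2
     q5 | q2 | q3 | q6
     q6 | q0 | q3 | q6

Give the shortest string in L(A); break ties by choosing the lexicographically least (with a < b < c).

A breadth-first search from q0 reaches an accepting state first via the path q0 → q1 → q2 → q4 on input aab.
No string of length < 3 is accepted (BFS exhausts all shorter strings without reaching an accepting state), and aab is the lexicographically least accepting string of length 3.

aab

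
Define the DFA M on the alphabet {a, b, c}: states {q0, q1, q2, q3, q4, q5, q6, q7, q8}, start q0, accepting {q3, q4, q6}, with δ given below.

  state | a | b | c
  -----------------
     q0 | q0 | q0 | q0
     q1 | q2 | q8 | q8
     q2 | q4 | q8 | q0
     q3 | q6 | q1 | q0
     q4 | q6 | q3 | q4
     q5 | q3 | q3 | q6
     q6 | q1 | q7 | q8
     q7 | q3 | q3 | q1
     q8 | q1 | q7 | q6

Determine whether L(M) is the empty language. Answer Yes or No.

Yes

The states reachable from the start state are {q0}.
None of the accepting states {q3, q4, q6} is reachable, so no string is accepted and L(M) = ∅.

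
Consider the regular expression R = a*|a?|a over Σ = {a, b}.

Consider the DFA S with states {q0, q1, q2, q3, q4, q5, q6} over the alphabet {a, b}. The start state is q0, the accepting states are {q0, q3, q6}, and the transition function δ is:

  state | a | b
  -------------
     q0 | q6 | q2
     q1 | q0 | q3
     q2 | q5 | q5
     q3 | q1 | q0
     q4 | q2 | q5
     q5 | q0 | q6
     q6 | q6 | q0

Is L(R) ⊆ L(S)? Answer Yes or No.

Yes

Converting the expression R to a DFA (subset construction, then merging equivalent states) gives the minimal DFA with states {r0, r1}, start state r0, accepting states {r0} and transitions r0: a→r0, b→r1; r1: a→r1, b→r1.
Exploring the product automaton R × S from the start pair (r0, q0), following both machines on each input symbol, reaches 6 state pairs: (r0, q0), (r0, q6), (r1, q2), (r1, q0), (r1, q5), (r1, q6).
R accepts in {r0} and S accepts in {q0, q3, q6}. The reachable pairs whose R-component is accepting are (r0, q0), (r0, q6); in each of them the S-component is accepting too, so the product for L(R) \ L(S) (R-component accepting, S-component rejecting) has no reachable accepting pair and the difference is empty.
Hence every string in L(R) is also in L(S).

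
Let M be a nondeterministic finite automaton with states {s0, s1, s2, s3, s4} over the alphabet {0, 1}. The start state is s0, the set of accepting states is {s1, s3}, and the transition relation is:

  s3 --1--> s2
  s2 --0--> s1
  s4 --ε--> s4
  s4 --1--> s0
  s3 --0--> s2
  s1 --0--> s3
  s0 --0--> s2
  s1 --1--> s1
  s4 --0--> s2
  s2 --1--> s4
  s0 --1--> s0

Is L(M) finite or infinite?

infinite

State s0 is reachable from the start and can reach an accepting state, and it lies on the cycle s0 → s0.
Traversing that cycle any number of times yields accepted strings of unbounded length, so the language is infinite.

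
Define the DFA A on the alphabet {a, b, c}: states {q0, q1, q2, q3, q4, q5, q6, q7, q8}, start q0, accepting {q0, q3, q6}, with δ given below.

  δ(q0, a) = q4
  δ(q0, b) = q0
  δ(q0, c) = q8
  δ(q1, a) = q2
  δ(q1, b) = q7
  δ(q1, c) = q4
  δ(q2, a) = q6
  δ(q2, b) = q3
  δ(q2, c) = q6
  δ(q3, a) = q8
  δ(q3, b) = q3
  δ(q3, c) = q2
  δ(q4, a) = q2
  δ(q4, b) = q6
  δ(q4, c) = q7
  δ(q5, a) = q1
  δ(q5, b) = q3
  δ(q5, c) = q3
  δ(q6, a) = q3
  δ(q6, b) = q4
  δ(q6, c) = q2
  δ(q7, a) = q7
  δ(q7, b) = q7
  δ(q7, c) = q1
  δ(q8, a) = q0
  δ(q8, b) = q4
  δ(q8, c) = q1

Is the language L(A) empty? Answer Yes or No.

The empty string ε is accepted: the run q0 ends in the accepting state q0.
Since at least one string is accepted, L(A) is not empty.

No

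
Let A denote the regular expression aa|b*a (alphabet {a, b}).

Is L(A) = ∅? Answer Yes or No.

The string a matches the expression, so it belongs to L(A).
Since L(A) contains at least one string, it is not empty.

No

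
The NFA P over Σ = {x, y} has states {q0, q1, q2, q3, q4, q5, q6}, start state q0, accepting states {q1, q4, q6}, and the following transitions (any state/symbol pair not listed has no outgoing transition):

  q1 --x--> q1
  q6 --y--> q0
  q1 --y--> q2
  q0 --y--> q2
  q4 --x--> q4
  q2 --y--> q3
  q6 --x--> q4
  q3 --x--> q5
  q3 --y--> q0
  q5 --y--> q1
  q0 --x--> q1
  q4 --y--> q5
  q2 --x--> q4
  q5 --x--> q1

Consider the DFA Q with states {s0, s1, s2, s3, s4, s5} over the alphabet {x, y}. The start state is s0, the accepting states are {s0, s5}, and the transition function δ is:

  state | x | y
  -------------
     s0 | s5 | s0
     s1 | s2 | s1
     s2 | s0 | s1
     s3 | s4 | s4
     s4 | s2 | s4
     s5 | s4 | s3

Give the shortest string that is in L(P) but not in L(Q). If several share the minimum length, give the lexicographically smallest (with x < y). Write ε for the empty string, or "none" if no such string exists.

The string xx is accepted by P but not by Q.
No shorter string lies in the difference, and xx is the lexicographically first length-2 string in L(P) \ L(Q).

xx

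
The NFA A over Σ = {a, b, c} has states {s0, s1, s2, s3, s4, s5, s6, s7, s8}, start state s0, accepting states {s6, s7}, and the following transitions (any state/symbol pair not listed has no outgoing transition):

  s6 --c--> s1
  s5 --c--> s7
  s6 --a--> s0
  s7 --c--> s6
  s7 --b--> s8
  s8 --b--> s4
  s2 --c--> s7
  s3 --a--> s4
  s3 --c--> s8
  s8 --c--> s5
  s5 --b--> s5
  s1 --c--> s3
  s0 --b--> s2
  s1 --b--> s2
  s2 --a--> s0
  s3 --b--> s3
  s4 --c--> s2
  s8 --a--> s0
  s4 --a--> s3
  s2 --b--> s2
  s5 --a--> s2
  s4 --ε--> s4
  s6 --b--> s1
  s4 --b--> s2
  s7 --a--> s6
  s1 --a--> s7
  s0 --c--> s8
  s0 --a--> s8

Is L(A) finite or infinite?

State s0 is reachable from the start and can reach an accepting state, and it lies on the cycle s0 → s8 → s0.
Traversing that cycle any number of times yields accepted strings of unbounded length, so the language is infinite.

infinite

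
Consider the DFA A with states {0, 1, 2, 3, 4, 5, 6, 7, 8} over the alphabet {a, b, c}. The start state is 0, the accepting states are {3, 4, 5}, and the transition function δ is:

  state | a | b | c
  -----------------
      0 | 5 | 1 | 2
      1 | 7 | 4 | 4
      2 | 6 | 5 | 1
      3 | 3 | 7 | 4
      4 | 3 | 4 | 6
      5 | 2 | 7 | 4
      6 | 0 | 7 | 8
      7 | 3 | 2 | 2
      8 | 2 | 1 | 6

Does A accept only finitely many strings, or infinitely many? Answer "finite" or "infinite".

State 3 is reachable from the start and can reach an accepting state, and it lies on the cycle 3 → 3.
Traversing that cycle any number of times yields accepted strings of unbounded length, so the language is infinite.

infinite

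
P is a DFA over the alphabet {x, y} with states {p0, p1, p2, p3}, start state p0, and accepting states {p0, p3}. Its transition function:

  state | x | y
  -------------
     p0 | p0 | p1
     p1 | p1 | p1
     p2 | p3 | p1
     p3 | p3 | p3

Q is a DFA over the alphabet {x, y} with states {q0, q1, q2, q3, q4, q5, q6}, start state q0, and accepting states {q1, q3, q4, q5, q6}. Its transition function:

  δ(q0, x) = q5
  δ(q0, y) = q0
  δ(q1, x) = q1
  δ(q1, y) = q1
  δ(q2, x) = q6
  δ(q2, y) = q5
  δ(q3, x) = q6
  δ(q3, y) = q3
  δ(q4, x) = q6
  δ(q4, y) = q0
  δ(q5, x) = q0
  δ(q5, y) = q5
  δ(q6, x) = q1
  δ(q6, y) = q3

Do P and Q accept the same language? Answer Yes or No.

The empty string ε is accepted by P but rejected by Q.
So L(P) ≠ L(Q).

No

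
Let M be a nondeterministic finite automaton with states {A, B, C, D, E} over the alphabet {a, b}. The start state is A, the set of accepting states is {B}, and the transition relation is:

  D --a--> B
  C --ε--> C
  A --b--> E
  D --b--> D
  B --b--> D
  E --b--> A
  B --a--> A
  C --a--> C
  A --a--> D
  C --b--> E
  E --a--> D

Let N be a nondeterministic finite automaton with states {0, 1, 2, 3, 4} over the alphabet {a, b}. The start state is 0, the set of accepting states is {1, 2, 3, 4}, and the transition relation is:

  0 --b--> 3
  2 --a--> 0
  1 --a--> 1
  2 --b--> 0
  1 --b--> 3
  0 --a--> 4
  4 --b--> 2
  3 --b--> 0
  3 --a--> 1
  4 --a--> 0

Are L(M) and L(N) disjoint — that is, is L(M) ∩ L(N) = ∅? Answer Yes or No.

The string baa is accepted by both M and N.
Hence L(M) ∩ L(N) ≠ ∅.

No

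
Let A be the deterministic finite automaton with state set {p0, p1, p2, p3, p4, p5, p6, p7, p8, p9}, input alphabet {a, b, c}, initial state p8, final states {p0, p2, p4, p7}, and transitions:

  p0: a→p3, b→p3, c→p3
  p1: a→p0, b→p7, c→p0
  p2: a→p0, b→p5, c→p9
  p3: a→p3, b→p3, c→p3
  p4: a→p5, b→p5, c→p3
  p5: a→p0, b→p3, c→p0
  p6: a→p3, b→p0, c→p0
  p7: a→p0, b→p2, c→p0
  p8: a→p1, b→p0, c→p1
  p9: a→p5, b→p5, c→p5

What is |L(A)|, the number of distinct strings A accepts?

The useful subgraph on states {p0, p1, p2, p5, p7, p8, p9} is acyclic, so L(A) is finite; the longest accepting path visits 7 useful states, giving maximum string length 6.
Counting accepting paths from p8 by length: 1 of length 1, 6 of length 2, 6 of length 3, 2 of length 4, 4 of length 5, 12 of length 6. Total 31.

31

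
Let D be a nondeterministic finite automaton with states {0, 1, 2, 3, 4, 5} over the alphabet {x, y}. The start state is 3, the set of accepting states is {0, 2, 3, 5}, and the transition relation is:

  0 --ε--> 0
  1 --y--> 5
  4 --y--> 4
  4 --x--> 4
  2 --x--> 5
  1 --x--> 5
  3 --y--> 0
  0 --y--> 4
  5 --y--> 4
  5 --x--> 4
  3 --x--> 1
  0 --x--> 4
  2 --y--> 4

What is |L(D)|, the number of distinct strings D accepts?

The useful subgraph on states {0, 1, 3, 5} is acyclic, so L(D) is finite; the longest accepting path visits 3 useful states, giving maximum string length 2.
Counting accepting paths from 3 by length: 1 of length 0, 1 of length 1, 2 of length 2. Total 4.

4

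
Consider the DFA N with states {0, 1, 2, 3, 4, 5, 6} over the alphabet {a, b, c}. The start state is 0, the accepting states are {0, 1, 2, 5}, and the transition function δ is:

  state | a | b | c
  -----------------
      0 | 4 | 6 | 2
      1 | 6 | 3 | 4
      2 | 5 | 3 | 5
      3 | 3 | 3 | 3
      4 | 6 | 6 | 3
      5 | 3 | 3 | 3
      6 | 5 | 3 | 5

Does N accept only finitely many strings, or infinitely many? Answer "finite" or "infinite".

The useful states (reachable from 0 and able to reach an accepting state) are {0, 2, 4, 5, 6}.
Restricted to these states the transition graph has no cycle, so every accepting path has bounded length and L is finite.

finite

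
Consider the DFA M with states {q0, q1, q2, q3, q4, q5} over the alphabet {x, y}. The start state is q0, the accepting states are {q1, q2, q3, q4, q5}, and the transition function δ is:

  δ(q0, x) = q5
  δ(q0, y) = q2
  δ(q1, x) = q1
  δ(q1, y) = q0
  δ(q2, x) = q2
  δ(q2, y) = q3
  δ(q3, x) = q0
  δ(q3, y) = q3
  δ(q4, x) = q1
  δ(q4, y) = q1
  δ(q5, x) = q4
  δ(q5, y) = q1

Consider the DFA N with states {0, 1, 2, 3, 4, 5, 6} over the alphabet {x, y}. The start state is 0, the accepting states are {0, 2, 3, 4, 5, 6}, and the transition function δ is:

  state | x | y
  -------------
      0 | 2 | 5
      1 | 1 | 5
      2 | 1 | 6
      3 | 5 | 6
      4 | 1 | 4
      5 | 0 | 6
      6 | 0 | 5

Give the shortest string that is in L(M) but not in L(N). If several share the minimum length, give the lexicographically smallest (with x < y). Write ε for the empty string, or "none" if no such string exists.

The string xx is accepted by M but not by N.
No shorter string lies in the difference, and xx is the lexicographically first length-2 string in L(M) \ L(N).

xx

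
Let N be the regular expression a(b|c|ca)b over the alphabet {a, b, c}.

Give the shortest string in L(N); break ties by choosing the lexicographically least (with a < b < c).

By inspection of the expression, no string of length less than 3 matches, and abb is the lexicographically first match of length 3.

abb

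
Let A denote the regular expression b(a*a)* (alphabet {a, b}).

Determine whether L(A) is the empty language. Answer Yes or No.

No

The string b matches the expression, so it belongs to L(A).
Since L(A) contains at least one string, it is not empty.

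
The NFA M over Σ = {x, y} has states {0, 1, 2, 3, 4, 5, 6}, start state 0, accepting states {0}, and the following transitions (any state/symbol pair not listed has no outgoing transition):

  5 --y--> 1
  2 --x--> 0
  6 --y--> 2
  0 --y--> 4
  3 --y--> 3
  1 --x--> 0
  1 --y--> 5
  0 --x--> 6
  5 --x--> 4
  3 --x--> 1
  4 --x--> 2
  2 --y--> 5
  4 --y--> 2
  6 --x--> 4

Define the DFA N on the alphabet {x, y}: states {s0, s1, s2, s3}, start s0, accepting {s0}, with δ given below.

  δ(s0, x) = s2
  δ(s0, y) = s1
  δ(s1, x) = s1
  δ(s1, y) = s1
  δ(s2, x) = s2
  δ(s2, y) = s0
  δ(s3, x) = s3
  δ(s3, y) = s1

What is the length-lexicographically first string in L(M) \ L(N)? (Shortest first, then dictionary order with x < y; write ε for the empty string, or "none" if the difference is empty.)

The string xyx is accepted by M but not by N.
No shorter string lies in the difference, and xyx is the lexicographically first length-3 string in L(M) \ L(N).

xyx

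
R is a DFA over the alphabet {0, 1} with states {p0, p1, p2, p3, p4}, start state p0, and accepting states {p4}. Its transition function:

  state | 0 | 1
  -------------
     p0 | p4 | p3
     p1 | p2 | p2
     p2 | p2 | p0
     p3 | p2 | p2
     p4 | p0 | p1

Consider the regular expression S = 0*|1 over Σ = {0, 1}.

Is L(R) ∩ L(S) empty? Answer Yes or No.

The string 0 is accepted by both R and S.
Hence L(R) ∩ L(S) ≠ ∅.

No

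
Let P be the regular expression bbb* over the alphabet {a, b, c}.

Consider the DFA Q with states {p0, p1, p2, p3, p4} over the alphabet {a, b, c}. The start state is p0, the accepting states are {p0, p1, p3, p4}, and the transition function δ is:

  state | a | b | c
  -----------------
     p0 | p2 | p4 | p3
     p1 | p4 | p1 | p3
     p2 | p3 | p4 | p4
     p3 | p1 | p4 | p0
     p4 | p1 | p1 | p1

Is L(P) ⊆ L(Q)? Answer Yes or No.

Converting the expression P to a DFA (subset construction, then merging equivalent states) gives the minimal DFA with states {r0, r1, r2, r3}, start state r0, accepting states {r3} and transitions r0: a→r1, b→r2, c→r1; r1: a→r1, b→r1, c→r1; r2: a→r1, b→r3, c→r1; r3: a→r1, b→r3, c→r1.
Exploring the product automaton P × Q from the start pair (r0, p0), following both machines on each input symbol, reaches 8 state pairs: (r0, p0), (r1, p2), (r2, p4), (r1, p3), (r1, p4), (r1, p1), (r3, p1), (r1, p0).
P accepts in {r3} and Q accepts in {p0, p1, p3, p4}. The reachable pairs whose P-component is accepting are (r3, p1); in each of them the Q-component is accepting too, so the product for L(P) \ L(Q) (P-component accepting, Q-component rejecting) has no reachable accepting pair and the difference is empty.
Hence every string in L(P) is also in L(Q).

Yes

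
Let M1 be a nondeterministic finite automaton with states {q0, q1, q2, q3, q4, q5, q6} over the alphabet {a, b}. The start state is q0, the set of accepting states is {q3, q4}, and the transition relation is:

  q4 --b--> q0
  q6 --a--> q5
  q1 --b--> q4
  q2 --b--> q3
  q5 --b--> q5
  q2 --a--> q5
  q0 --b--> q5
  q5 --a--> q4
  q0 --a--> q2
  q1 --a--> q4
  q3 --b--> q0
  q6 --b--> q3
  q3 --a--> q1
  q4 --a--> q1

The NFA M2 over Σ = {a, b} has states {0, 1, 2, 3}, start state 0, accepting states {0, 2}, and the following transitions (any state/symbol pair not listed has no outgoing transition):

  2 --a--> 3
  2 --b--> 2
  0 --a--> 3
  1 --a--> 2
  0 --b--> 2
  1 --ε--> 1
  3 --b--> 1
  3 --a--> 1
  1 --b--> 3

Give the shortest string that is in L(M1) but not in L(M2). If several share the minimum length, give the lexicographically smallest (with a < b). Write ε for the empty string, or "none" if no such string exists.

ab

The string ab is accepted by M1 but not by M2.
No shorter string lies in the difference, and ab is the lexicographically first length-2 string in L(M1) \ L(M2).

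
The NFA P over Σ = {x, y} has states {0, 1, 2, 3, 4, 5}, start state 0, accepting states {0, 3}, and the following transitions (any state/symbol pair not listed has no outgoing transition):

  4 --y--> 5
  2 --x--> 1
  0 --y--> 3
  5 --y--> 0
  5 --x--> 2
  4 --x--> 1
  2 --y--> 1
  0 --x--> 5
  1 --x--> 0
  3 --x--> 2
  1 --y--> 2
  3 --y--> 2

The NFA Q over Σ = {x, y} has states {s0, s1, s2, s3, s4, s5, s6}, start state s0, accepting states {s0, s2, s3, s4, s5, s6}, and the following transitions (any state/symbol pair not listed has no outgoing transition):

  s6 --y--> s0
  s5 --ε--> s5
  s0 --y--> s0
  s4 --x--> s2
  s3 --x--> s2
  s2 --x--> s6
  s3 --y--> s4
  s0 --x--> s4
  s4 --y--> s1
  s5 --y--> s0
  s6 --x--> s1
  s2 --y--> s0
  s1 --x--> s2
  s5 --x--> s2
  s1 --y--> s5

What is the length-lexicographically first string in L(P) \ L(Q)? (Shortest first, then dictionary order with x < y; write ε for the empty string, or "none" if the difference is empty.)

The string xy is accepted by P but not by Q.
No shorter string lies in the difference, and xy is the lexicographically first length-2 string in L(P) \ L(Q).

xy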